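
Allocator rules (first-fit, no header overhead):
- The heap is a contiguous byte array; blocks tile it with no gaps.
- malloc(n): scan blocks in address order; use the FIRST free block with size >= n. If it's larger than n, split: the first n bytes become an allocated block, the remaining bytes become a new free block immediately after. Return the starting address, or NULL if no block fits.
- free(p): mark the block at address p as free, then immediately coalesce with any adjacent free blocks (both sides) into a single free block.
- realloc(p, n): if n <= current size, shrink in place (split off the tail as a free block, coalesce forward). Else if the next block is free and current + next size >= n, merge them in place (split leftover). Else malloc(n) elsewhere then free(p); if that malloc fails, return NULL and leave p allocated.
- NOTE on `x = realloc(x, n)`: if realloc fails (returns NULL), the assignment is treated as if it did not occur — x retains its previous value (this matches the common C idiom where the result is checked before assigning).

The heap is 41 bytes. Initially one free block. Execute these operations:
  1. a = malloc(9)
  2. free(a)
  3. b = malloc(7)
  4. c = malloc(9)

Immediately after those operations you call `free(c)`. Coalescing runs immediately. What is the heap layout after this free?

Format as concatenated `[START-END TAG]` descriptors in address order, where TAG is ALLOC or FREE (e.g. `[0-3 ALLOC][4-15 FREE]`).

Answer: [0-6 ALLOC][7-40 FREE]

Derivation:
Op 1: a = malloc(9) -> a = 0; heap: [0-8 ALLOC][9-40 FREE]
Op 2: free(a) -> (freed a); heap: [0-40 FREE]
Op 3: b = malloc(7) -> b = 0; heap: [0-6 ALLOC][7-40 FREE]
Op 4: c = malloc(9) -> c = 7; heap: [0-6 ALLOC][7-15 ALLOC][16-40 FREE]
free(c): c = 7 -> block [7-15 ALLOC]; mark free, coalesce with adjacent free neighbors -> [0-6 ALLOC][7-40 FREE]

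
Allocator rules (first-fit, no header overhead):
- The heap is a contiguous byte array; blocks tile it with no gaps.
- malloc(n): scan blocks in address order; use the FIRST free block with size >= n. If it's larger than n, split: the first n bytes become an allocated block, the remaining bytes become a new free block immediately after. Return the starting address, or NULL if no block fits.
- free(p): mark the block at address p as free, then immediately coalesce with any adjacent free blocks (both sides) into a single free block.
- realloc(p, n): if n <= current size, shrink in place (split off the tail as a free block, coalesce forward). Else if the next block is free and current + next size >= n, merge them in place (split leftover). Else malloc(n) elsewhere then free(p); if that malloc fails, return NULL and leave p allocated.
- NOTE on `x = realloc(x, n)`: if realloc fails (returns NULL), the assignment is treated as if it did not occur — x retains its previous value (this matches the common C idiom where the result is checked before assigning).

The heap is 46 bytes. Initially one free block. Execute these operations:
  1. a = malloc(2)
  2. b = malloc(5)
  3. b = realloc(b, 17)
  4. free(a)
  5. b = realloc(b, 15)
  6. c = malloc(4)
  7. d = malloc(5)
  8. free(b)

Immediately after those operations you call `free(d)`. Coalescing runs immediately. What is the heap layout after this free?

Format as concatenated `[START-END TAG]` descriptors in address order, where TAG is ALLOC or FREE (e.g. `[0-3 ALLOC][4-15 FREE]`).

Answer: [0-16 FREE][17-20 ALLOC][21-45 FREE]

Derivation:
Op 1: a = malloc(2) -> a = 0; heap: [0-1 ALLOC][2-45 FREE]
Op 2: b = malloc(5) -> b = 2; heap: [0-1 ALLOC][2-6 ALLOC][7-45 FREE]
Op 3: b = realloc(b, 17) -> b = 2; heap: [0-1 ALLOC][2-18 ALLOC][19-45 FREE]
Op 4: free(a) -> (freed a); heap: [0-1 FREE][2-18 ALLOC][19-45 FREE]
Op 5: b = realloc(b, 15) -> b = 2; heap: [0-1 FREE][2-16 ALLOC][17-45 FREE]
Op 6: c = malloc(4) -> c = 17; heap: [0-1 FREE][2-16 ALLOC][17-20 ALLOC][21-45 FREE]
Op 7: d = malloc(5) -> d = 21; heap: [0-1 FREE][2-16 ALLOC][17-20 ALLOC][21-25 ALLOC][26-45 FREE]
Op 8: free(b) -> (freed b); heap: [0-16 FREE][17-20 ALLOC][21-25 ALLOC][26-45 FREE]
free(d): d = 21 -> block [21-25 ALLOC]; mark free, coalesce with adjacent free neighbors -> [0-16 FREE][17-20 ALLOC][21-45 FREE]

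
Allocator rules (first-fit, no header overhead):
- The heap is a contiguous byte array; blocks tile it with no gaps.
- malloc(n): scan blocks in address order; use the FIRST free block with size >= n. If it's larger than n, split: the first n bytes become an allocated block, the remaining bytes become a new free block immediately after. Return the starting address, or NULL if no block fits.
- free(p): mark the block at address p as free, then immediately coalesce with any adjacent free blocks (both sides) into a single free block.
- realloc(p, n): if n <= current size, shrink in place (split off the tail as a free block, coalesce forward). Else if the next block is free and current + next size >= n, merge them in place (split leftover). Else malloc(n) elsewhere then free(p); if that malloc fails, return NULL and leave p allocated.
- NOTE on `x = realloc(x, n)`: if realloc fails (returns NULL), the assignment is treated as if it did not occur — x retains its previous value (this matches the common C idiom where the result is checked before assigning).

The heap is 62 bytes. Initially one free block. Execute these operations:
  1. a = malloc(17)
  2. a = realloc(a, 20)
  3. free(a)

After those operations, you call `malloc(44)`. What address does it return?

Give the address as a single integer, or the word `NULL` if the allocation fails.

Op 1: a = malloc(17) -> a = 0; heap: [0-16 ALLOC][17-61 FREE]
Op 2: a = realloc(a, 20) -> a = 0; heap: [0-19 ALLOC][20-61 FREE]
Op 3: free(a) -> (freed a); heap: [0-61 FREE]
malloc(44): first-fit scan over [0-61 FREE] -> 0

Answer: 0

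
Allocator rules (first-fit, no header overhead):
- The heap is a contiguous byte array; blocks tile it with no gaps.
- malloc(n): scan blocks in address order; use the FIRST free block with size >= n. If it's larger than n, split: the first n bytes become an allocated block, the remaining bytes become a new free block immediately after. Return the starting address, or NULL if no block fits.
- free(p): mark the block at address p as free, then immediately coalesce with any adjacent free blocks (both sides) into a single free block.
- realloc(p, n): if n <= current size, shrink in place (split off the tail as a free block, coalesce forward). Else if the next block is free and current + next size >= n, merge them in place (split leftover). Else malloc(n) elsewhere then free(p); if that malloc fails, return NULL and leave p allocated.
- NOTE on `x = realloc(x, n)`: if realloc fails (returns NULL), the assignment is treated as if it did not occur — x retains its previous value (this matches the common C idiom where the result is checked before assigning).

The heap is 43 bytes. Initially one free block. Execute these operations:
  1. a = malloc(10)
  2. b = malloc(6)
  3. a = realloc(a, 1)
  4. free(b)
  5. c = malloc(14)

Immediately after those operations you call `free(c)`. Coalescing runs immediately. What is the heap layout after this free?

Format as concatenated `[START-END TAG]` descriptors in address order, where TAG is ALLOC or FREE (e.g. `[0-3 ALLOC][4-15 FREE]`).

Op 1: a = malloc(10) -> a = 0; heap: [0-9 ALLOC][10-42 FREE]
Op 2: b = malloc(6) -> b = 10; heap: [0-9 ALLOC][10-15 ALLOC][16-42 FREE]
Op 3: a = realloc(a, 1) -> a = 0; heap: [0-0 ALLOC][1-9 FREE][10-15 ALLOC][16-42 FREE]
Op 4: free(b) -> (freed b); heap: [0-0 ALLOC][1-42 FREE]
Op 5: c = malloc(14) -> c = 1; heap: [0-0 ALLOC][1-14 ALLOC][15-42 FREE]
free(c): c = 1 -> block [1-14 ALLOC]; mark free, coalesce with adjacent free neighbors -> [0-0 ALLOC][1-42 FREE]

Answer: [0-0 ALLOC][1-42 FREE]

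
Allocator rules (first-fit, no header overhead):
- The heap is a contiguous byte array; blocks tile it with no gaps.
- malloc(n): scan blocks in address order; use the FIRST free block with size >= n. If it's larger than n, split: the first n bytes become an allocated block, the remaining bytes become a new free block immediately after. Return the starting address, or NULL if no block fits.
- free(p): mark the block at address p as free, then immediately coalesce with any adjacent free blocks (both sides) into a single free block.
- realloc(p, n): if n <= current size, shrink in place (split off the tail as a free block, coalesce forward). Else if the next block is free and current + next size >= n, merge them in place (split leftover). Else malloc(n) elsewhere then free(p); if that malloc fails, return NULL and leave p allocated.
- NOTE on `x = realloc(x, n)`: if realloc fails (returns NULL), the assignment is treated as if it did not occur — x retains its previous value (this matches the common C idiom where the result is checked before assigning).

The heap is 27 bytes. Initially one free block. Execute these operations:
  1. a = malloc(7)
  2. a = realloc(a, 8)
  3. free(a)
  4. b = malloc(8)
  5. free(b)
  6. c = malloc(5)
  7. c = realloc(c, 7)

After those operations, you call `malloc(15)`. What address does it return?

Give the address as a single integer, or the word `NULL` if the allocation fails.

Op 1: a = malloc(7) -> a = 0; heap: [0-6 ALLOC][7-26 FREE]
Op 2: a = realloc(a, 8) -> a = 0; heap: [0-7 ALLOC][8-26 FREE]
Op 3: free(a) -> (freed a); heap: [0-26 FREE]
Op 4: b = malloc(8) -> b = 0; heap: [0-7 ALLOC][8-26 FREE]
Op 5: free(b) -> (freed b); heap: [0-26 FREE]
Op 6: c = malloc(5) -> c = 0; heap: [0-4 ALLOC][5-26 FREE]
Op 7: c = realloc(c, 7) -> c = 0; heap: [0-6 ALLOC][7-26 FREE]
malloc(15): first-fit scan over [0-6 ALLOC][7-26 FREE] -> 7

Answer: 7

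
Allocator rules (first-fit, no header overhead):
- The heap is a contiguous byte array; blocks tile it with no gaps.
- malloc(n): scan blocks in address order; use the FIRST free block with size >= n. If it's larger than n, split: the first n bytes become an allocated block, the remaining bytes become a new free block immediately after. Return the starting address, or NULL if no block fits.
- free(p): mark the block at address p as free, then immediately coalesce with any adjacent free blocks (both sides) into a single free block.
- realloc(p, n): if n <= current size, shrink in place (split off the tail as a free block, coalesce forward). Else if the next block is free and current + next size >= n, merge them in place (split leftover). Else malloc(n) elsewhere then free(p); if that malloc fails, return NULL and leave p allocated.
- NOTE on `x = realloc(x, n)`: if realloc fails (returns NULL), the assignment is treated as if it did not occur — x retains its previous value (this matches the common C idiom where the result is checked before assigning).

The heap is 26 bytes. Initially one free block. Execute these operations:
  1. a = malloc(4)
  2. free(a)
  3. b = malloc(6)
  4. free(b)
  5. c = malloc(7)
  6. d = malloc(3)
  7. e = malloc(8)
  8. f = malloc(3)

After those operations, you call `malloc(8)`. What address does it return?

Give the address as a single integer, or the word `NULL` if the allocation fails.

Answer: NULL

Derivation:
Op 1: a = malloc(4) -> a = 0; heap: [0-3 ALLOC][4-25 FREE]
Op 2: free(a) -> (freed a); heap: [0-25 FREE]
Op 3: b = malloc(6) -> b = 0; heap: [0-5 ALLOC][6-25 FREE]
Op 4: free(b) -> (freed b); heap: [0-25 FREE]
Op 5: c = malloc(7) -> c = 0; heap: [0-6 ALLOC][7-25 FREE]
Op 6: d = malloc(3) -> d = 7; heap: [0-6 ALLOC][7-9 ALLOC][10-25 FREE]
Op 7: e = malloc(8) -> e = 10; heap: [0-6 ALLOC][7-9 ALLOC][10-17 ALLOC][18-25 FREE]
Op 8: f = malloc(3) -> f = 18; heap: [0-6 ALLOC][7-9 ALLOC][10-17 ALLOC][18-20 ALLOC][21-25 FREE]
malloc(8): first-fit scan over [0-6 ALLOC][7-9 ALLOC][10-17 ALLOC][18-20 ALLOC][21-25 FREE] -> NULL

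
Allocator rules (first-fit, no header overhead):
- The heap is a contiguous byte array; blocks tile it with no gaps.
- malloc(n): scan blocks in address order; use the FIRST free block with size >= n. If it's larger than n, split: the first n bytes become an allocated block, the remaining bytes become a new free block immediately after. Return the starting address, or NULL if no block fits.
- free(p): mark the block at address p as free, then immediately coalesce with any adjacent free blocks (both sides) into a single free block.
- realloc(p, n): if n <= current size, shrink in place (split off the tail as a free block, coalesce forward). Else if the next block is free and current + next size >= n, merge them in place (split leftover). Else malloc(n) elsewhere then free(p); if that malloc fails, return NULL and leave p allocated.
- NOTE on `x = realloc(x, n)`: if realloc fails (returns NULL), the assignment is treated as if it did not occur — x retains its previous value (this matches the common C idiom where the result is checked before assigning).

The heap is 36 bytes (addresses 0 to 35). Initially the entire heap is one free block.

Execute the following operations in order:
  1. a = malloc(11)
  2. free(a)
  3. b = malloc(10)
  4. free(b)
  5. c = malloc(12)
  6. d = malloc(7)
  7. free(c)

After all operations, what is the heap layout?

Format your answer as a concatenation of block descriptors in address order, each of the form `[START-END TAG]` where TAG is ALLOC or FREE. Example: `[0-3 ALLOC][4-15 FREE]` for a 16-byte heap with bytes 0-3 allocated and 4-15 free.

Answer: [0-11 FREE][12-18 ALLOC][19-35 FREE]

Derivation:
Op 1: a = malloc(11) -> a = 0; heap: [0-10 ALLOC][11-35 FREE]
Op 2: free(a) -> (freed a); heap: [0-35 FREE]
Op 3: b = malloc(10) -> b = 0; heap: [0-9 ALLOC][10-35 FREE]
Op 4: free(b) -> (freed b); heap: [0-35 FREE]
Op 5: c = malloc(12) -> c = 0; heap: [0-11 ALLOC][12-35 FREE]
Op 6: d = malloc(7) -> d = 12; heap: [0-11 ALLOC][12-18 ALLOC][19-35 FREE]
Op 7: free(c) -> (freed c); heap: [0-11 FREE][12-18 ALLOC][19-35 FREE]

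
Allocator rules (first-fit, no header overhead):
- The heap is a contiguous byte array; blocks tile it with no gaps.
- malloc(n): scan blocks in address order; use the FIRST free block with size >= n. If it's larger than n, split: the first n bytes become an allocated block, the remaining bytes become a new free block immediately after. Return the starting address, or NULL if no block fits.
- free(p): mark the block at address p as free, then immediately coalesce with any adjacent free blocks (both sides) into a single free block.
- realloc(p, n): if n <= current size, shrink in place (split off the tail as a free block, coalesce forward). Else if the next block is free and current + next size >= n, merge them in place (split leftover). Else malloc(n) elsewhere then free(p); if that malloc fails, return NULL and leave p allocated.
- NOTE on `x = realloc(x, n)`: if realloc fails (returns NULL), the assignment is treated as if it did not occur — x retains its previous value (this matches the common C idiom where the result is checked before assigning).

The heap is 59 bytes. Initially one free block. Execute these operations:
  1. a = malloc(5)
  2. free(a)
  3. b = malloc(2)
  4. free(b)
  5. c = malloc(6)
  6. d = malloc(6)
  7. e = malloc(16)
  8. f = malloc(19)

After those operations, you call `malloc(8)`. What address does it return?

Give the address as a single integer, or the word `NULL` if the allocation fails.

Op 1: a = malloc(5) -> a = 0; heap: [0-4 ALLOC][5-58 FREE]
Op 2: free(a) -> (freed a); heap: [0-58 FREE]
Op 3: b = malloc(2) -> b = 0; heap: [0-1 ALLOC][2-58 FREE]
Op 4: free(b) -> (freed b); heap: [0-58 FREE]
Op 5: c = malloc(6) -> c = 0; heap: [0-5 ALLOC][6-58 FREE]
Op 6: d = malloc(6) -> d = 6; heap: [0-5 ALLOC][6-11 ALLOC][12-58 FREE]
Op 7: e = malloc(16) -> e = 12; heap: [0-5 ALLOC][6-11 ALLOC][12-27 ALLOC][28-58 FREE]
Op 8: f = malloc(19) -> f = 28; heap: [0-5 ALLOC][6-11 ALLOC][12-27 ALLOC][28-46 ALLOC][47-58 FREE]
malloc(8): first-fit scan over [0-5 ALLOC][6-11 ALLOC][12-27 ALLOC][28-46 ALLOC][47-58 FREE] -> 47

Answer: 47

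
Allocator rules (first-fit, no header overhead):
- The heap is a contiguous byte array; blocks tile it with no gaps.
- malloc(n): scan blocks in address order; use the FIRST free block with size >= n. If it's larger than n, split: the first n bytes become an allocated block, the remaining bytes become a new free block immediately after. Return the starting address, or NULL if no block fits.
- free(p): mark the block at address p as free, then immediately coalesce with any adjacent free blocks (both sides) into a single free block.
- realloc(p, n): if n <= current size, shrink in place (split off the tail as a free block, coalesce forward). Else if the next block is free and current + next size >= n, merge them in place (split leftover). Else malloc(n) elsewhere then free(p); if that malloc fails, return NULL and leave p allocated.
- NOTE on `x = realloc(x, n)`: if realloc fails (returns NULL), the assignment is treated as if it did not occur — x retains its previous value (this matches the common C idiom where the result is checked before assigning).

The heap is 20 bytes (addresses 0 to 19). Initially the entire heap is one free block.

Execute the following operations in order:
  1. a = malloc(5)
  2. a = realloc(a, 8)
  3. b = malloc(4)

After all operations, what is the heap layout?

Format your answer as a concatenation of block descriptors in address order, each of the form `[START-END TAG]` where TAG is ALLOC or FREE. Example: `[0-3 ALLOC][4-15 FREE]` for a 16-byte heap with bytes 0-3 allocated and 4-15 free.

Answer: [0-7 ALLOC][8-11 ALLOC][12-19 FREE]

Derivation:
Op 1: a = malloc(5) -> a = 0; heap: [0-4 ALLOC][5-19 FREE]
Op 2: a = realloc(a, 8) -> a = 0; heap: [0-7 ALLOC][8-19 FREE]
Op 3: b = malloc(4) -> b = 8; heap: [0-7 ALLOC][8-11 ALLOC][12-19 FREE]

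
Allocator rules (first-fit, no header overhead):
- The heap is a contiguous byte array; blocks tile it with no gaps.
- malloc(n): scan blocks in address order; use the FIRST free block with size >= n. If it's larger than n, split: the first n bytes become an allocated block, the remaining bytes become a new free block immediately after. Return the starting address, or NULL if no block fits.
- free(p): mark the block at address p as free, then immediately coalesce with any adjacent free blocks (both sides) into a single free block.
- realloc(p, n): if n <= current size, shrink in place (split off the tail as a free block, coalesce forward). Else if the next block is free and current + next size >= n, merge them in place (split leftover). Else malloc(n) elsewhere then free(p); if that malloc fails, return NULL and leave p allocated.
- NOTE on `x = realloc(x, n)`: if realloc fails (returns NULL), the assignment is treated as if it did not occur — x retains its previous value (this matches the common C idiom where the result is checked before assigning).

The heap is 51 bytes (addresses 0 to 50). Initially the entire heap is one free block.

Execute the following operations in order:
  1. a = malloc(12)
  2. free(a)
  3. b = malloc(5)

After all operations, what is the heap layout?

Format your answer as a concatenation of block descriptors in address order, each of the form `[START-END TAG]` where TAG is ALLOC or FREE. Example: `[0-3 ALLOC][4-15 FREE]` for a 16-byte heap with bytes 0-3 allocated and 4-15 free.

Op 1: a = malloc(12) -> a = 0; heap: [0-11 ALLOC][12-50 FREE]
Op 2: free(a) -> (freed a); heap: [0-50 FREE]
Op 3: b = malloc(5) -> b = 0; heap: [0-4 ALLOC][5-50 FREE]

Answer: [0-4 ALLOC][5-50 FREE]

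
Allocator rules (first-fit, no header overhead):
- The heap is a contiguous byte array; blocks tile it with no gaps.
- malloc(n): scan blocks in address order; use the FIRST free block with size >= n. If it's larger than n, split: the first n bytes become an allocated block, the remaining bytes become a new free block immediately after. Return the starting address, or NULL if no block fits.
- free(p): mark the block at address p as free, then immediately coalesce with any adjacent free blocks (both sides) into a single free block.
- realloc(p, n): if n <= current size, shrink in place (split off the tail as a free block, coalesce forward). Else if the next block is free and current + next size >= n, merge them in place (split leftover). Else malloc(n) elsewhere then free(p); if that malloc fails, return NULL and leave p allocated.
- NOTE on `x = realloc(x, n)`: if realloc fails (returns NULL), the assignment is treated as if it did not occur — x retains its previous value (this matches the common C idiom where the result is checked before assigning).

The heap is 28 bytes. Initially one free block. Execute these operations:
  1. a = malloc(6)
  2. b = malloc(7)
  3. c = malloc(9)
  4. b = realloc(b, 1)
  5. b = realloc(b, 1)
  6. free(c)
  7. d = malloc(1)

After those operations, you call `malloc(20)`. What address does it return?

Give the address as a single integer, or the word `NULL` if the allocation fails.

Op 1: a = malloc(6) -> a = 0; heap: [0-5 ALLOC][6-27 FREE]
Op 2: b = malloc(7) -> b = 6; heap: [0-5 ALLOC][6-12 ALLOC][13-27 FREE]
Op 3: c = malloc(9) -> c = 13; heap: [0-5 ALLOC][6-12 ALLOC][13-21 ALLOC][22-27 FREE]
Op 4: b = realloc(b, 1) -> b = 6; heap: [0-5 ALLOC][6-6 ALLOC][7-12 FREE][13-21 ALLOC][22-27 FREE]
Op 5: b = realloc(b, 1) -> b = 6; heap: [0-5 ALLOC][6-6 ALLOC][7-12 FREE][13-21 ALLOC][22-27 FREE]
Op 6: free(c) -> (freed c); heap: [0-5 ALLOC][6-6 ALLOC][7-27 FREE]
Op 7: d = malloc(1) -> d = 7; heap: [0-5 ALLOC][6-6 ALLOC][7-7 ALLOC][8-27 FREE]
malloc(20): first-fit scan over [0-5 ALLOC][6-6 ALLOC][7-7 ALLOC][8-27 FREE] -> 8

Answer: 8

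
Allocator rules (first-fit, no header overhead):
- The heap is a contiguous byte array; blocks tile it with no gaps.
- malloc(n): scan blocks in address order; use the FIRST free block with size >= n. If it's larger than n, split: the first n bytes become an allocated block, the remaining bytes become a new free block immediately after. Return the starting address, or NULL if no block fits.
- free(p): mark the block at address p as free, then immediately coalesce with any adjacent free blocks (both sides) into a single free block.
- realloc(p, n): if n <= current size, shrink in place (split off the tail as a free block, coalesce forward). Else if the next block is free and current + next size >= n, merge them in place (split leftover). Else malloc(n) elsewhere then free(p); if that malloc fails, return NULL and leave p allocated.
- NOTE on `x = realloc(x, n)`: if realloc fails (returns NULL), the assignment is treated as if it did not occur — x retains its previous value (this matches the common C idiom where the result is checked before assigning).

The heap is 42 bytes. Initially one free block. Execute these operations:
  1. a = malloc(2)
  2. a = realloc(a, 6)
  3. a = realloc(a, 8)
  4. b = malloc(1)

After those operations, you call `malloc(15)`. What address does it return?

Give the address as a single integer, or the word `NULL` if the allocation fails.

Op 1: a = malloc(2) -> a = 0; heap: [0-1 ALLOC][2-41 FREE]
Op 2: a = realloc(a, 6) -> a = 0; heap: [0-5 ALLOC][6-41 FREE]
Op 3: a = realloc(a, 8) -> a = 0; heap: [0-7 ALLOC][8-41 FREE]
Op 4: b = malloc(1) -> b = 8; heap: [0-7 ALLOC][8-8 ALLOC][9-41 FREE]
malloc(15): first-fit scan over [0-7 ALLOC][8-8 ALLOC][9-41 FREE] -> 9

Answer: 9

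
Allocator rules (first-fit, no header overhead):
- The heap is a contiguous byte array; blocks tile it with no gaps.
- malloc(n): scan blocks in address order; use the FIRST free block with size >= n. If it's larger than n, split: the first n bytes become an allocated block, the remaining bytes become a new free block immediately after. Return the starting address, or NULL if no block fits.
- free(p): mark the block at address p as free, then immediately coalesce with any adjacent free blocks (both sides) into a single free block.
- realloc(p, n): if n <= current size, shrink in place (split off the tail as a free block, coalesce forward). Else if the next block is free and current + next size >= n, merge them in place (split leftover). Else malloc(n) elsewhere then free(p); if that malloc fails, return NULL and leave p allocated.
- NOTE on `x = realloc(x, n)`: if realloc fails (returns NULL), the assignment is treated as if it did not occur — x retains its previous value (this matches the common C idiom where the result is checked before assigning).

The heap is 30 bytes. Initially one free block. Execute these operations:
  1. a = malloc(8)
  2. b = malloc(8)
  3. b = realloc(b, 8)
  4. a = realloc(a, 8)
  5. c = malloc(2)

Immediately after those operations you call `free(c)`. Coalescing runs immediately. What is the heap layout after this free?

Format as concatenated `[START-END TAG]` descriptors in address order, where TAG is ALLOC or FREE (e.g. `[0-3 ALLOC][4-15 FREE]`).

Answer: [0-7 ALLOC][8-15 ALLOC][16-29 FREE]

Derivation:
Op 1: a = malloc(8) -> a = 0; heap: [0-7 ALLOC][8-29 FREE]
Op 2: b = malloc(8) -> b = 8; heap: [0-7 ALLOC][8-15 ALLOC][16-29 FREE]
Op 3: b = realloc(b, 8) -> b = 8; heap: [0-7 ALLOC][8-15 ALLOC][16-29 FREE]
Op 4: a = realloc(a, 8) -> a = 0; heap: [0-7 ALLOC][8-15 ALLOC][16-29 FREE]
Op 5: c = malloc(2) -> c = 16; heap: [0-7 ALLOC][8-15 ALLOC][16-17 ALLOC][18-29 FREE]
free(c): c = 16 -> block [16-17 ALLOC]; mark free, coalesce with adjacent free neighbors -> [0-7 ALLOC][8-15 ALLOC][16-29 FREE]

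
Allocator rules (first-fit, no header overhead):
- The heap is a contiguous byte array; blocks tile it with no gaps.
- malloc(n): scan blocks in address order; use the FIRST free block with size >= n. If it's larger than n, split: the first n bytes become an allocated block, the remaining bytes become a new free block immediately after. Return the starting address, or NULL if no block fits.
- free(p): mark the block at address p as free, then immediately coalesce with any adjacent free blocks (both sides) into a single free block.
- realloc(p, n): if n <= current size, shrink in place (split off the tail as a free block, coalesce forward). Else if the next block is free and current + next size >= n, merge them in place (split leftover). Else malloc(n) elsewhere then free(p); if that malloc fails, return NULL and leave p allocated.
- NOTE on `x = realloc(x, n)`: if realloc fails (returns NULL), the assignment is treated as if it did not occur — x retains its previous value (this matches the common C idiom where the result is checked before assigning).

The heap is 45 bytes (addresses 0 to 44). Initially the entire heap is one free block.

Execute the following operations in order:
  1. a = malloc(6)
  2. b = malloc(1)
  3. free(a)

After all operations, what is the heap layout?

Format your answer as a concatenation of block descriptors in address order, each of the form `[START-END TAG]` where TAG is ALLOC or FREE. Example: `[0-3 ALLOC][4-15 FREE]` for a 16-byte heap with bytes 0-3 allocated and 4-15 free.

Op 1: a = malloc(6) -> a = 0; heap: [0-5 ALLOC][6-44 FREE]
Op 2: b = malloc(1) -> b = 6; heap: [0-5 ALLOC][6-6 ALLOC][7-44 FREE]
Op 3: free(a) -> (freed a); heap: [0-5 FREE][6-6 ALLOC][7-44 FREE]

Answer: [0-5 FREE][6-6 ALLOC][7-44 FREE]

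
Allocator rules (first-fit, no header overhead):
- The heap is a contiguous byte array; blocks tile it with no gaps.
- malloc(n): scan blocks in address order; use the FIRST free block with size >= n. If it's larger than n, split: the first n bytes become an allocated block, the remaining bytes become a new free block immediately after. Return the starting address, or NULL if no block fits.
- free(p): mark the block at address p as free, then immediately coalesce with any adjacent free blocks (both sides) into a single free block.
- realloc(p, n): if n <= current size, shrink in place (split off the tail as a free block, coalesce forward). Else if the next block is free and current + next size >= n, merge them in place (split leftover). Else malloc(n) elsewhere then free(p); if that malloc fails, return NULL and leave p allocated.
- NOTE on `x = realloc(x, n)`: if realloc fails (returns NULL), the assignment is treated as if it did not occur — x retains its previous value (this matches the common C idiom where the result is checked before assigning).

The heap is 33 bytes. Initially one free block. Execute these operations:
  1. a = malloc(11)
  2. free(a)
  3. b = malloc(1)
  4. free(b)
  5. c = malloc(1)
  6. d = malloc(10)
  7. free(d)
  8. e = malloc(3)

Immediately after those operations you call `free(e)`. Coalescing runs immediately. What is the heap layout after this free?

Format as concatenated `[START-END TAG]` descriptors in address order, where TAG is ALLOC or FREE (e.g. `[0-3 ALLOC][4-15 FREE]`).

Op 1: a = malloc(11) -> a = 0; heap: [0-10 ALLOC][11-32 FREE]
Op 2: free(a) -> (freed a); heap: [0-32 FREE]
Op 3: b = malloc(1) -> b = 0; heap: [0-0 ALLOC][1-32 FREE]
Op 4: free(b) -> (freed b); heap: [0-32 FREE]
Op 5: c = malloc(1) -> c = 0; heap: [0-0 ALLOC][1-32 FREE]
Op 6: d = malloc(10) -> d = 1; heap: [0-0 ALLOC][1-10 ALLOC][11-32 FREE]
Op 7: free(d) -> (freed d); heap: [0-0 ALLOC][1-32 FREE]
Op 8: e = malloc(3) -> e = 1; heap: [0-0 ALLOC][1-3 ALLOC][4-32 FREE]
free(e): e = 1 -> block [1-3 ALLOC]; mark free, coalesce with adjacent free neighbors -> [0-0 ALLOC][1-32 FREE]

Answer: [0-0 ALLOC][1-32 FREE]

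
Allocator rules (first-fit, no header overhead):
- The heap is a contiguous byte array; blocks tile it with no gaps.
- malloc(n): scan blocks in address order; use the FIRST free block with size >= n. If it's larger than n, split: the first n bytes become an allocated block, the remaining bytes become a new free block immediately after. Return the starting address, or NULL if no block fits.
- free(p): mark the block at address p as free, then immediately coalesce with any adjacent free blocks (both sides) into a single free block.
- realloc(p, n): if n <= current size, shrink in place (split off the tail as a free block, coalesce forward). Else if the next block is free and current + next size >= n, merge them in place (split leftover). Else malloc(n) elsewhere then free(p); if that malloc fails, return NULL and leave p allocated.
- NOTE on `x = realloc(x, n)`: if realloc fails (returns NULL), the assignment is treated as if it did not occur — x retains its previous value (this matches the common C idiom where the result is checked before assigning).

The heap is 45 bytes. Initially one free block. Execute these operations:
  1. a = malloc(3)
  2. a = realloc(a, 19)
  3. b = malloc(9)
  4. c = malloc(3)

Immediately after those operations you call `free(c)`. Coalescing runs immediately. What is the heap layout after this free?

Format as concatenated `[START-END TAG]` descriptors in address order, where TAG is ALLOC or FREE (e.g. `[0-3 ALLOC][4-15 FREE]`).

Answer: [0-18 ALLOC][19-27 ALLOC][28-44 FREE]

Derivation:
Op 1: a = malloc(3) -> a = 0; heap: [0-2 ALLOC][3-44 FREE]
Op 2: a = realloc(a, 19) -> a = 0; heap: [0-18 ALLOC][19-44 FREE]
Op 3: b = malloc(9) -> b = 19; heap: [0-18 ALLOC][19-27 ALLOC][28-44 FREE]
Op 4: c = malloc(3) -> c = 28; heap: [0-18 ALLOC][19-27 ALLOC][28-30 ALLOC][31-44 FREE]
free(c): c = 28 -> block [28-30 ALLOC]; mark free, coalesce with adjacent free neighbors -> [0-18 ALLOC][19-27 ALLOC][28-44 FREE]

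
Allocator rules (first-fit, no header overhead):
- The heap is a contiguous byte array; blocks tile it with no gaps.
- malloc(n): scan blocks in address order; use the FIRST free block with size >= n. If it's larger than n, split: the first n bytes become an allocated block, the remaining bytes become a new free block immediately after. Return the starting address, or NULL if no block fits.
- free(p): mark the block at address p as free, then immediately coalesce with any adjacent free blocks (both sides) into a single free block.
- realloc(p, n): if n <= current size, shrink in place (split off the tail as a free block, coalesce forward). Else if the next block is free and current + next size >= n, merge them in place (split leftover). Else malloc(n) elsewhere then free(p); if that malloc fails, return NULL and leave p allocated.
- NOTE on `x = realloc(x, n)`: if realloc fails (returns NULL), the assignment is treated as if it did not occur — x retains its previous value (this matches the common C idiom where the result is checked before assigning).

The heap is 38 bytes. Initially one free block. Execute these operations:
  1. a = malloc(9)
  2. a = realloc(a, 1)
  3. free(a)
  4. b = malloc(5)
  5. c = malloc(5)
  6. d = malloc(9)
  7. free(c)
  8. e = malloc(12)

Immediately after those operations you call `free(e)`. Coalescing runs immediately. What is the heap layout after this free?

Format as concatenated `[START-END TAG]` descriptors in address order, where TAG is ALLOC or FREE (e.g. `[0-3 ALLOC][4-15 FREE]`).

Answer: [0-4 ALLOC][5-9 FREE][10-18 ALLOC][19-37 FREE]

Derivation:
Op 1: a = malloc(9) -> a = 0; heap: [0-8 ALLOC][9-37 FREE]
Op 2: a = realloc(a, 1) -> a = 0; heap: [0-0 ALLOC][1-37 FREE]
Op 3: free(a) -> (freed a); heap: [0-37 FREE]
Op 4: b = malloc(5) -> b = 0; heap: [0-4 ALLOC][5-37 FREE]
Op 5: c = malloc(5) -> c = 5; heap: [0-4 ALLOC][5-9 ALLOC][10-37 FREE]
Op 6: d = malloc(9) -> d = 10; heap: [0-4 ALLOC][5-9 ALLOC][10-18 ALLOC][19-37 FREE]
Op 7: free(c) -> (freed c); heap: [0-4 ALLOC][5-9 FREE][10-18 ALLOC][19-37 FREE]
Op 8: e = malloc(12) -> e = 19; heap: [0-4 ALLOC][5-9 FREE][10-18 ALLOC][19-30 ALLOC][31-37 FREE]
free(e): e = 19 -> block [19-30 ALLOC]; mark free, coalesce with adjacent free neighbors -> [0-4 ALLOC][5-9 FREE][10-18 ALLOC][19-37 FREE]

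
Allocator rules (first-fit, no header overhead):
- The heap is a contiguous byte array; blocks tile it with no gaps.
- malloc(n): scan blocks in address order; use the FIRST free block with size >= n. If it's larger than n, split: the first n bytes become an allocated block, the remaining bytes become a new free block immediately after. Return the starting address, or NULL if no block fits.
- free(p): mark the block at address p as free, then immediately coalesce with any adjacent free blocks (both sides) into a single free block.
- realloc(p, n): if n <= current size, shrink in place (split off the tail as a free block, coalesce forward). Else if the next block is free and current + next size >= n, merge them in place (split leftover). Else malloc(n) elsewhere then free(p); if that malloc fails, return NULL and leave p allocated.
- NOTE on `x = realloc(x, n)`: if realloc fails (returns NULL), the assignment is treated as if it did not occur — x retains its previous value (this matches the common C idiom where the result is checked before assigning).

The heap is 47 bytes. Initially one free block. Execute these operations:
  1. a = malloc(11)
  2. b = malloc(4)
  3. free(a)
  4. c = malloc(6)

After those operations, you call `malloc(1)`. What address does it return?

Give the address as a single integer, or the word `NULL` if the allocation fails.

Op 1: a = malloc(11) -> a = 0; heap: [0-10 ALLOC][11-46 FREE]
Op 2: b = malloc(4) -> b = 11; heap: [0-10 ALLOC][11-14 ALLOC][15-46 FREE]
Op 3: free(a) -> (freed a); heap: [0-10 FREE][11-14 ALLOC][15-46 FREE]
Op 4: c = malloc(6) -> c = 0; heap: [0-5 ALLOC][6-10 FREE][11-14 ALLOC][15-46 FREE]
malloc(1): first-fit scan over [0-5 ALLOC][6-10 FREE][11-14 ALLOC][15-46 FREE] -> 6

Answer: 6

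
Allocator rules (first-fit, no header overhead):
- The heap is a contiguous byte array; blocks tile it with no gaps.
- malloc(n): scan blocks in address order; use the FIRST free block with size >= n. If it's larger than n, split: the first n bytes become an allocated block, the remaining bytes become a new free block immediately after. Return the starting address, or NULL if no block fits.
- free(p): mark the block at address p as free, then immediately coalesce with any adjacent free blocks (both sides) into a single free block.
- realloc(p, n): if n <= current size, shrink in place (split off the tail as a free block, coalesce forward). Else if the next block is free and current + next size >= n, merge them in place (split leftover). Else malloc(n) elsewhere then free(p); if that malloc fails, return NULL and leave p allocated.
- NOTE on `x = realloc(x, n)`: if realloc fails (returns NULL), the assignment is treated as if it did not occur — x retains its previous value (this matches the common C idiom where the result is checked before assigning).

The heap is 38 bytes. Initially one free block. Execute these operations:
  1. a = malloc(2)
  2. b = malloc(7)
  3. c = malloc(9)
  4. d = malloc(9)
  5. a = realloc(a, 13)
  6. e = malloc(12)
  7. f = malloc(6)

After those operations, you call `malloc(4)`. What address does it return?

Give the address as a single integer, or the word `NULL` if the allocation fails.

Op 1: a = malloc(2) -> a = 0; heap: [0-1 ALLOC][2-37 FREE]
Op 2: b = malloc(7) -> b = 2; heap: [0-1 ALLOC][2-8 ALLOC][9-37 FREE]
Op 3: c = malloc(9) -> c = 9; heap: [0-1 ALLOC][2-8 ALLOC][9-17 ALLOC][18-37 FREE]
Op 4: d = malloc(9) -> d = 18; heap: [0-1 ALLOC][2-8 ALLOC][9-17 ALLOC][18-26 ALLOC][27-37 FREE]
Op 5: a = realloc(a, 13) -> NULL (a unchanged); heap: [0-1 ALLOC][2-8 ALLOC][9-17 ALLOC][18-26 ALLOC][27-37 FREE]
Op 6: e = malloc(12) -> e = NULL; heap: [0-1 ALLOC][2-8 ALLOC][9-17 ALLOC][18-26 ALLOC][27-37 FREE]
Op 7: f = malloc(6) -> f = 27; heap: [0-1 ALLOC][2-8 ALLOC][9-17 ALLOC][18-26 ALLOC][27-32 ALLOC][33-37 FREE]
malloc(4): first-fit scan over [0-1 ALLOC][2-8 ALLOC][9-17 ALLOC][18-26 ALLOC][27-32 ALLOC][33-37 FREE] -> 33

Answer: 33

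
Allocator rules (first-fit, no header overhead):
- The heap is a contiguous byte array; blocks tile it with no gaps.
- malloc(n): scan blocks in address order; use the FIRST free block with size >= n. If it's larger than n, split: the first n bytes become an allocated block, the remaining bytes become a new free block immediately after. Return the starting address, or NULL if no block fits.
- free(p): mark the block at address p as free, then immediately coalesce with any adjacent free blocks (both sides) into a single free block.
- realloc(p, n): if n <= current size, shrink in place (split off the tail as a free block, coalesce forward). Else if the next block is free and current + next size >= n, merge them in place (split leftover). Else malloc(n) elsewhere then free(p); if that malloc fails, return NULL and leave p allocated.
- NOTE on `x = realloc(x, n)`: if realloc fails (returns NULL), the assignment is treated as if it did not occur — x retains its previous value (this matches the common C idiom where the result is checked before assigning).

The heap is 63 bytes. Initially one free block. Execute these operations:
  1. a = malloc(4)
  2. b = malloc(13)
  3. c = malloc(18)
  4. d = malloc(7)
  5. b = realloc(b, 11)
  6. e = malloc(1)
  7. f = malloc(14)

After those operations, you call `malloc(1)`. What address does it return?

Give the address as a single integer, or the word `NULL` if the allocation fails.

Answer: 16

Derivation:
Op 1: a = malloc(4) -> a = 0; heap: [0-3 ALLOC][4-62 FREE]
Op 2: b = malloc(13) -> b = 4; heap: [0-3 ALLOC][4-16 ALLOC][17-62 FREE]
Op 3: c = malloc(18) -> c = 17; heap: [0-3 ALLOC][4-16 ALLOC][17-34 ALLOC][35-62 FREE]
Op 4: d = malloc(7) -> d = 35; heap: [0-3 ALLOC][4-16 ALLOC][17-34 ALLOC][35-41 ALLOC][42-62 FREE]
Op 5: b = realloc(b, 11) -> b = 4; heap: [0-3 ALLOC][4-14 ALLOC][15-16 FREE][17-34 ALLOC][35-41 ALLOC][42-62 FREE]
Op 6: e = malloc(1) -> e = 15; heap: [0-3 ALLOC][4-14 ALLOC][15-15 ALLOC][16-16 FREE][17-34 ALLOC][35-41 ALLOC][42-62 FREE]
Op 7: f = malloc(14) -> f = 42; heap: [0-3 ALLOC][4-14 ALLOC][15-15 ALLOC][16-16 FREE][17-34 ALLOC][35-41 ALLOC][42-55 ALLOC][56-62 FREE]
malloc(1): first-fit scan over [0-3 ALLOC][4-14 ALLOC][15-15 ALLOC][16-16 FREE][17-34 ALLOC][35-41 ALLOC][42-55 ALLOC][56-62 FREE] -> 16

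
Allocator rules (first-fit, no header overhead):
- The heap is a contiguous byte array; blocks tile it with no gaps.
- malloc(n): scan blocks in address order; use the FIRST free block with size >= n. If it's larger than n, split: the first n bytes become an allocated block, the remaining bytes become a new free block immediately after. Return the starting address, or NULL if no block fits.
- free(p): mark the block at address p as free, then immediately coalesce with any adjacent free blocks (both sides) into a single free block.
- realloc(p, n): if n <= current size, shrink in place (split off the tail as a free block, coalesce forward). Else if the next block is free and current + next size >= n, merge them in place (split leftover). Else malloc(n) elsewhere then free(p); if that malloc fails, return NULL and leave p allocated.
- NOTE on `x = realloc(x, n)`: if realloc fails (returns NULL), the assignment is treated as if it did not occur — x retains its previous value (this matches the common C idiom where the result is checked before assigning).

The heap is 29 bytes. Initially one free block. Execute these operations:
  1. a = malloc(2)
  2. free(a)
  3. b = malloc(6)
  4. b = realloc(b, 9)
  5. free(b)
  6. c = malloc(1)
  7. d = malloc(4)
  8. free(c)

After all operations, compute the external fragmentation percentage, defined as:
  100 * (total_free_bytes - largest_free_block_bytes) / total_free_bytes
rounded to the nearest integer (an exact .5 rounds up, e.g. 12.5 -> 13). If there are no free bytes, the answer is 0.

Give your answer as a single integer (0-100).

Answer: 4

Derivation:
Op 1: a = malloc(2) -> a = 0; heap: [0-1 ALLOC][2-28 FREE]
Op 2: free(a) -> (freed a); heap: [0-28 FREE]
Op 3: b = malloc(6) -> b = 0; heap: [0-5 ALLOC][6-28 FREE]
Op 4: b = realloc(b, 9) -> b = 0; heap: [0-8 ALLOC][9-28 FREE]
Op 5: free(b) -> (freed b); heap: [0-28 FREE]
Op 6: c = malloc(1) -> c = 0; heap: [0-0 ALLOC][1-28 FREE]
Op 7: d = malloc(4) -> d = 1; heap: [0-0 ALLOC][1-4 ALLOC][5-28 FREE]
Op 8: free(c) -> (freed c); heap: [0-0 FREE][1-4 ALLOC][5-28 FREE]
Free blocks: [1 24] total_free=25 largest=24 -> 100*(25-24)/25 = 100/25 = 4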